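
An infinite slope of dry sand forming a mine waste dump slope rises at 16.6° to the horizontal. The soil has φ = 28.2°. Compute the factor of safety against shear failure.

FS = 1.80

For a dry cohesionless infinite slope the factor of safety is FS = tanφ / tanβ.
FS = tan28.2° / tan16.6° = 0.5362 / 0.2981 = 1.799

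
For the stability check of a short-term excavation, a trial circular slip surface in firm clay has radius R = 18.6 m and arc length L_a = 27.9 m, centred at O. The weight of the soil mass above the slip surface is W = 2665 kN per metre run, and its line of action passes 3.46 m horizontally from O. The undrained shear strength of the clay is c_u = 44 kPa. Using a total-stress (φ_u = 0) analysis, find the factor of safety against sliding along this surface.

Taking moments about the centre O, the resisting moment is provided by the undrained shear strength acting along the arc:
M_R = c_u·L_a·R = 44·27.90·18.6 = 22833.4 kN·m/m
M_D = W·d = 2665·3.46 = 9220.9 kN·m/m
FS = M_R / M_D = 22833.4 / 9220.9 = 2.476

FS = 2.48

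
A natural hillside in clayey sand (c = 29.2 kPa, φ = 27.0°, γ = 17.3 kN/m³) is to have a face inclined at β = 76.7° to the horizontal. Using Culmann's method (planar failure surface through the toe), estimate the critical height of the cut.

Culmann's analysis gives the critical failure plane at α_cr = (β + φ)/2 = (76.7 + 27.0)/2 = 51.9°, and the critical height
H_c = (4c/γ) · sinβ cosφ / [1 − cos(β − φ)]
    = (4·29.2/17.3) · sin76.7°·cos27.0° / [1 − cos(49.7°)]
    = 6.751 · 0.9732·0.8910 / [1 − 0.6468]
    = 6.751 · 0.8671 / 0.3532
    = 16.57 m

H_c = 16.57 m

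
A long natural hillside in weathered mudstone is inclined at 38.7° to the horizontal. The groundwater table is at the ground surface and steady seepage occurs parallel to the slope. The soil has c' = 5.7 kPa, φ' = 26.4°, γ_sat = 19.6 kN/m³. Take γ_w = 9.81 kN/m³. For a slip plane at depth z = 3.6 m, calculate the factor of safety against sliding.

FS = 0.48

With seepage parallel to the slope and the water table at the surface, the effective normal stress on the slip plane uses the buoyant unit weight γ' = γ_sat − γ_w while the driving shear stress uses γ_sat:
FS = [c' + γ' z cos²β tanφ'] / [γ_sat z sinβ cosβ]
γ' = 19.6 − 9.81 = 9.79 kN/m³
Numerator = 5.7 + 9.79·3.6·cos²38.7°·tan26.4° = 5.7 + 9.79·3.6·0.6091·0.4964 = 16.356 kPa
Denominator = 19.6·3.6·sin38.7°·cos38.7° = 19.6·3.6·0.6252·0.7804 = 34.430 kPa
FS = 16.356 / 34.430 = 0.475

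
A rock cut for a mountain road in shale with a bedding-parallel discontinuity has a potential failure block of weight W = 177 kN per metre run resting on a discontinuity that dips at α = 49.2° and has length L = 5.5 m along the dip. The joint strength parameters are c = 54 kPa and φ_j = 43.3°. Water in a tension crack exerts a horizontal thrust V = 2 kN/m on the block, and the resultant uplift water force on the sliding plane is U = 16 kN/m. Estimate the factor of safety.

FS = 2.88

Resolving the block weight along and normal to the plane and applying the Mohr–Coulomb strength on the joint:
N' = W cosα − U − V sinα = 177·cos49.2° − 16 − 2·sin49.2° = 98.1 kN/m
Driving force T = W sinα + V cosα = 177·sin49.2° + 2·cos49.2° = 135.3 kN/m
Resisting force R = c·L + N'·tanφ_j = 54·5.5 + 98.1·tan43.3° = 297.0 + 92.5 = 389.5 kN/m
FS = R / T = 389.5 / 135.3 = 2.879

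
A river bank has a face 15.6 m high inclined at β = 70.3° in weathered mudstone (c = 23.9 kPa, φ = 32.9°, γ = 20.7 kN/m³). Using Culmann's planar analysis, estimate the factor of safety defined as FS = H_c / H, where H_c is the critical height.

H_c = (4c/γ) · sinβ cosφ / [1 − cos(β − φ)]
    = (4·23.9/20.7) · sin70.3°·cos32.9° / [1 − cos37.4°]
    = 4.618 · 0.7905 / 0.2056 = 17.76 m
FS = H_c / H = 17.76 / 15.6 = 1.138

FS = 1.14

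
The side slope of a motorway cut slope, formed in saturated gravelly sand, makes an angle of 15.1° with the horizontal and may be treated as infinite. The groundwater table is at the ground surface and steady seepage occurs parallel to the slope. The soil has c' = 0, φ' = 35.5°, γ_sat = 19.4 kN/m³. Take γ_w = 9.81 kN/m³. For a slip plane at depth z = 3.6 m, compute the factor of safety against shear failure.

With seepage parallel to the slope and the water table at the surface, the effective normal stress on the slip plane uses the buoyant unit weight γ' = γ_sat − γ_w while the driving shear stress uses γ_sat:
FS = [c' + γ' z cos²β tanφ'] / [γ_sat z sinβ cosβ]
(For c' = 0 this reduces to FS = (γ'/γ_sat)·tanφ'/tanβ.)
γ' = 19.4 − 9.81 = 9.59 kN/m³
Numerator = 0.0 + 9.59·3.6·cos²15.1°·tan35.5° = 0.0 + 9.59·3.6·0.9321·0.7133 = 22.955 kPa
Denominator = 19.4·3.6·sin15.1°·cos15.1° = 19.4·3.6·0.2605·0.9655 = 17.565 kPa
FS = 22.955 / 17.565 = 1.307

FS = 1.31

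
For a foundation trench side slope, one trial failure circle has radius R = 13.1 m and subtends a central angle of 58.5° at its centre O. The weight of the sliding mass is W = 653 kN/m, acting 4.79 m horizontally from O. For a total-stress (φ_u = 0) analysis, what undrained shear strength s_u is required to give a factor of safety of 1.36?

s_u = 24.3 kPa

FS = s_u·L_a·R / (W·d), so s_u = FS·W·d / (L_a·R).
Arc length L_a = R·θ = 13.1·(58.5°·π/180) = 13.1·1.0210 = 13.38 m
s_u = 1.36·653·4.79 / (13.38·13.1) = 4253.9 / 175.22 = 24.28 kPa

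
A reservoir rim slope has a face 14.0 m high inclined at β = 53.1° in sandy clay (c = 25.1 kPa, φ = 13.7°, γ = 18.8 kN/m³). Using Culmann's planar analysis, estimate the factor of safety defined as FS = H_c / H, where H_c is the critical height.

H_c = (4c/γ) · sinβ cosφ / [1 − cos(β − φ)]
    = (4·25.1/18.8) · sin53.1°·cos13.7° / [1 − cos39.4°]
    = 5.340 · 0.7769 / 0.2273 = 18.26 m
FS = H_c / H = 18.26 / 14.0 = 1.304

FS = 1.30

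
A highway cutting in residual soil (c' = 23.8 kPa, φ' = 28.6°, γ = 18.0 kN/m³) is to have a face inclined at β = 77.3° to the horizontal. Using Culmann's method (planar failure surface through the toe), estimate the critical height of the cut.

H_c = 13.32 m

Culmann's analysis gives the critical failure plane at α_cr = (β + φ')/2 = (77.3 + 28.6)/2 = 53.0°, and the critical height
H_c = (4c'/γ) · sinβ cosφ' / [1 − cos(β − φ')]
    = (4·23.8/18.0) · sin77.3°·cos28.6° / [1 − cos(48.7°)]
    = 5.289 · 0.9755·0.8780 / [1 − 0.6600]
    = 5.289 · 0.8565 / 0.3400
    = 13.32 m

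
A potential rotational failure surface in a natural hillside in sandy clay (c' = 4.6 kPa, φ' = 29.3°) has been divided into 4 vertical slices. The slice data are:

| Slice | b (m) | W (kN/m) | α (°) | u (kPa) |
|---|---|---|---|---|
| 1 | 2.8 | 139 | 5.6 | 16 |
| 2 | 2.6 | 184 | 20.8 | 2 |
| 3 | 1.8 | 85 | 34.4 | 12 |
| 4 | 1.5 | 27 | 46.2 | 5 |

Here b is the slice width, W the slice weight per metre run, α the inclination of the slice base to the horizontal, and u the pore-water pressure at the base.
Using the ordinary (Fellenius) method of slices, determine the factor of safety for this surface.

Ordinary method of slices: FS = Σ[c'·Δl_i + (W_i cosα_i − u_i·Δl_i)·tanφ'] / Σ W_i sinα_i, with Δl_i = b_i / cosα_i.
Slice 1: Δl = 2.8/cos5.6° = 2.813 m; N'_1 = 139·cos5.6° − 16·2.813 = 93.3; c'Δl = 12.94; W sinα = 13.6
Slice 2: Δl = 2.6/cos20.8° = 2.781 m; N'_2 = 184·cos20.8° − 2·2.781 = 166.4; c'Δl = 12.79; W sinα = 65.3
Slice 3: Δl = 1.8/cos34.4° = 2.182 m; N'_3 = 85·cos34.4° − 12·2.182 = 44.0; c'Δl = 10.03; W sinα = 48.0
Slice 4: Δl = 1.5/cos46.2° = 2.167 m; N'_4 = 27·cos46.2° − 5·2.167 = 7.9; c'Δl = 9.97; W sinα = 19.5
Σc'Δl = 45.7 kN/m; ΣN' = 311.6 kN/m; ΣW sinα = 146.4 kN/m
Resisting = 45.7 + 311.6·tan29.3° = 45.7 + 174.8 = 220.6 kN/m
FS = 220.6 / 146.4 = 1.507

FS = 1.51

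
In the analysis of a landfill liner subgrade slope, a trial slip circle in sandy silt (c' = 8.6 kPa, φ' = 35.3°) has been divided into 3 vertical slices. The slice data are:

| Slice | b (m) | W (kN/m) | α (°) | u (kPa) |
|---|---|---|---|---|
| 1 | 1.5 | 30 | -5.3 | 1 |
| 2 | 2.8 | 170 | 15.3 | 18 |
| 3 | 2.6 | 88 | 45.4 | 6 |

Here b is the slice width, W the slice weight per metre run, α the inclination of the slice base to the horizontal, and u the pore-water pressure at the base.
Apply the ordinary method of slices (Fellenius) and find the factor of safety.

FS = 1.88

Ordinary method of slices: FS = Σ[c'·Δl_i + (W_i cosα_i − u_i·Δl_i)·tanφ'] / Σ W_i sinα_i, with Δl_i = b_i / cosα_i.
Slice 1: Δl = 1.5/cos(-5.3°) = 1.506 m; N'_1 = 30·cos(-5.3°) − 1·1.506 = 28.4; c'Δl = 12.96; W sinα = -2.8
Slice 2: Δl = 2.8/cos15.3° = 2.903 m; N'_2 = 170·cos15.3° − 18·2.903 = 111.7; c'Δl = 24.96; W sinα = 44.9
Slice 3: Δl = 2.6/cos45.4° = 3.703 m; N'_3 = 88·cos45.4° − 6·3.703 = 39.6; c'Δl = 31.84; W sinα = 62.7
Σc'Δl = 69.8 kN/m; ΣN' = 179.7 kN/m; ΣW sinα = 104.7 kN/m
Resisting = 69.8 + 179.7·tan35.3° = 69.8 + 127.2 = 197.0 kN/m
FS = 197.0 / 104.7 = 1.880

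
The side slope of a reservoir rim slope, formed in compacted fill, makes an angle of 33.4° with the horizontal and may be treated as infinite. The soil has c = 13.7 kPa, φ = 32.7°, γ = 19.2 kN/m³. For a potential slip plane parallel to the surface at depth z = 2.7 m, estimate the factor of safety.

FS = 1.55

For an infinite slope with a slip plane parallel to the surface (no pore pressure): FS = [c + γz cos²β tanφ] / [γz sinβ cosβ].
γz = 19.2·2.7 = 51.84 kN/m²
Numerator = 13.7 + 51.84·cos²33.4°·tan32.7° = 13.7 + 51.84·0.6970·0.6420 = 36.896 kPa
Denominator = 51.84·sin33.4°·cos33.4° = 51.84·0.5505·0.8348 = 23.824 kPa
FS = 36.896 / 23.824 = 1.549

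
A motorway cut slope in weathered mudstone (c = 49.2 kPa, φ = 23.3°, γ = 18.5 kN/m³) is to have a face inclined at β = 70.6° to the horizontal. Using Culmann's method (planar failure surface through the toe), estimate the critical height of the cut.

Culmann's analysis gives the critical failure plane at α_cr = (β + φ)/2 = (70.6 + 23.3)/2 = 46.9°, and the critical height
H_c = (4c/γ) · sinβ cosφ / [1 − cos(β − φ)]
    = (4·49.2/18.5) · sin70.6°·cos23.3° / [1 − cos(47.3°)]
    = 10.638 · 0.9432·0.9184 / [1 − 0.6782]
    = 10.638 · 0.8663 / 0.3218
    = 28.63 m

H_c = 28.63 m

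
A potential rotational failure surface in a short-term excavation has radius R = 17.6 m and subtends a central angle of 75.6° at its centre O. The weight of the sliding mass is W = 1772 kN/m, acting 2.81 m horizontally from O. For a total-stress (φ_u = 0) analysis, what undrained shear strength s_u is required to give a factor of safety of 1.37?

s_u = 16.7 kPa

FS = s_u·L_a·R / (W·d), so s_u = FS·W·d / (L_a·R).
Arc length L_a = R·θ = 17.6·(75.6°·π/180) = 17.6·1.3195 = 23.22 m
s_u = 1.37·1772·2.81 / (23.22·17.6) = 6821.7 / 408.72 = 16.69 kPa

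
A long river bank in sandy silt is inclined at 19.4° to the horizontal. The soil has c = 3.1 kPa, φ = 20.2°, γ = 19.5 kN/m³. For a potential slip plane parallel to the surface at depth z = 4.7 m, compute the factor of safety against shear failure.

For an infinite slope with a slip plane parallel to the surface (no pore pressure): FS = [c + γz cos²β tanφ] / [γz sinβ cosβ].
γz = 19.5·4.7 = 91.65 kN/m²
Numerator = 3.1 + 91.65·cos²19.4°·tan20.2° = 3.1 + 91.65·0.8897·0.3679 = 33.100 kPa
Denominator = 91.65·sin19.4°·cos19.4° = 91.65·0.3322·0.9432 = 28.714 kPa
FS = 33.100 / 28.714 = 1.153

FS = 1.15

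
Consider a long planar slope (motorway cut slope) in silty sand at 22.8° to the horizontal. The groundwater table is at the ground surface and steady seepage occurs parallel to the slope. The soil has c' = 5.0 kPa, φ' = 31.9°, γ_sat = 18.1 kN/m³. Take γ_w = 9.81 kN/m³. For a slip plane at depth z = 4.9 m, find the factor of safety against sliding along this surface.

FS = 0.84

With seepage parallel to the slope and the water table at the surface, the effective normal stress on the slip plane uses the buoyant unit weight γ' = γ_sat − γ_w while the driving shear stress uses γ_sat:
FS = [c' + γ' z cos²β tanφ'] / [γ_sat z sinβ cosβ]
γ' = 18.1 − 9.81 = 8.29 kN/m³
Numerator = 5.0 + 8.29·4.9·cos²22.8°·tan31.9° = 5.0 + 8.29·4.9·0.8498·0.6224 = 26.487 kPa
Denominator = 18.1·4.9·sin22.8°·cos22.8° = 18.1·4.9·0.3875·0.9219 = 31.683 kPa
FS = 26.487 / 31.683 = 0.836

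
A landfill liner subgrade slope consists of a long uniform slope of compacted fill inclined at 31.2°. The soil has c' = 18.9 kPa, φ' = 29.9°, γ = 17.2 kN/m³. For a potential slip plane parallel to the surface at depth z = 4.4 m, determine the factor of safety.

FS = 1.51

For an infinite slope with a slip plane parallel to the surface (no pore pressure): FS = [c' + γz cos²β tanφ'] / [γz sinβ cosβ].
γz = 17.2·4.4 = 75.68 kN/m²
Numerator = 18.9 + 75.68·cos²31.2°·tan29.9° = 18.9 + 75.68·0.7316·0.5750 = 50.740 kPa
Denominator = 75.68·sin31.2°·cos31.2° = 75.68·0.5180·0.8554 = 33.534 kPa
FS = 50.740 / 33.534 = 1.513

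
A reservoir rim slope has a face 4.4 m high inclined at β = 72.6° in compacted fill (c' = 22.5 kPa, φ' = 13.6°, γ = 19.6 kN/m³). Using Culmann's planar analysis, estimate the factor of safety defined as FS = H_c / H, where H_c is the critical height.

H_c = (4c'/γ) · sinβ cosφ' / [1 − cos(β − φ')]
    = (4·22.5/19.6) · sin72.6°·cos13.6° / [1 − cos59.0°]
    = 4.592 · 0.9275 / 0.4850 = 8.78 m
FS = H_c / H = 8.78 / 4.4 = 1.996

FS = 2.00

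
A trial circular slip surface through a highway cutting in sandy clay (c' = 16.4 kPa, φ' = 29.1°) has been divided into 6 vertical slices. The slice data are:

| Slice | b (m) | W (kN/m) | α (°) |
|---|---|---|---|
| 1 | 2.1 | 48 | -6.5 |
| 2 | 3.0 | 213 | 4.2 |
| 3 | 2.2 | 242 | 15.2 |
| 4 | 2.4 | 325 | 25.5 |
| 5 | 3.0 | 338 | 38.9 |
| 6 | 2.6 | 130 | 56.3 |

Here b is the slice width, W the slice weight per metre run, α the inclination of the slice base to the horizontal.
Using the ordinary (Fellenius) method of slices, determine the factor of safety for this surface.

Ordinary method of slices: FS = Σ[c'·Δl_i + (W_i cosα_i)·tanφ'] / Σ W_i sinα_i, with Δl_i = b_i / cosα_i.
Slice 1: Δl = 2.1/cos(-6.5°) = 2.114 m; N'_1 = 48·cos(-6.5°) = 47.7; c'Δl = 34.66; W sinα = -5.4
Slice 2: Δl = 3.0/cos4.2° = 3.008 m; N'_2 = 213·cos4.2° = 212.4; c'Δl = 49.33; W sinα = 15.6
Slice 3: Δl = 2.2/cos15.2° = 2.280 m; N'_3 = 242·cos15.2° = 233.5; c'Δl = 37.39; W sinα = 63.4
Slice 4: Δl = 2.4/cos25.5° = 2.659 m; N'_4 = 325·cos25.5° = 293.3; c'Δl = 43.61; W sinα = 139.9
Slice 5: Δl = 3.0/cos38.9° = 3.855 m; N'_5 = 338·cos38.9° = 263.0; c'Δl = 63.22; W sinα = 212.3
Slice 6: Δl = 2.6/cos56.3° = 4.686 m; N'_6 = 130·cos56.3° = 72.1; c'Δl = 76.85; W sinα = 108.2
Σc'Δl = 305.1 kN/m; ΣN' = 1122.2 kN/m; ΣW sinα = 533.9 kN/m
Resisting = 305.1 + 1122.2·tan29.1° = 305.1 + 624.6 = 929.7 kN/m
FS = 929.7 / 533.9 = 1.741

FS = 1.74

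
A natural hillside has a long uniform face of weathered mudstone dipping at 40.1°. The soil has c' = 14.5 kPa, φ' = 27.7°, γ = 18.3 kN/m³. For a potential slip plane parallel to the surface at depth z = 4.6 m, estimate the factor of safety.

For an infinite slope with a slip plane parallel to the surface (no pore pressure): FS = [c' + γz cos²β tanφ'] / [γz sinβ cosβ].
γz = 18.3·4.6 = 84.18 kN/m²
Numerator = 14.5 + 84.18·cos²40.1°·tan27.7° = 14.5 + 84.18·0.5851·0.5250 = 40.359 kPa
Denominator = 84.18·sin40.1°·cos40.1° = 84.18·0.6441·0.7649 = 41.476 kPa
FS = 40.359 / 41.476 = 0.973

FS = 0.97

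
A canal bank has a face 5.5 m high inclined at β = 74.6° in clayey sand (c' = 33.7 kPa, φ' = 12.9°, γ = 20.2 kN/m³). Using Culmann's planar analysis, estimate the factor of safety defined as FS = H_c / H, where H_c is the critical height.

H_c = (4c'/γ) · sinβ cosφ' / [1 − cos(β − φ')]
    = (4·33.7/20.2) · sin74.6°·cos12.9° / [1 − cos61.7°]
    = 6.673 · 0.9398 / 0.5259 = 11.92 m
FS = H_c / H = 11.92 / 5.5 = 2.168

FS = 2.17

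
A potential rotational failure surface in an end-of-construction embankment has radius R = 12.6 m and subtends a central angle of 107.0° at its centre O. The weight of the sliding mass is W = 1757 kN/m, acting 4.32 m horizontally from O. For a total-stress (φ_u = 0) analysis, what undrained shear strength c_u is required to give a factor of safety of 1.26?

c_u = 32.3 kPa

FS = c_u·L_a·R / (W·d), so c_u = FS·W·d / (L_a·R).
Arc length L_a = R·θ = 12.6·(107.0°·π/180) = 12.6·1.8675 = 23.53 m
c_u = 1.26·1757·4.32 / (23.53·12.6) = 9563.7 / 296.48 = 32.26 kPa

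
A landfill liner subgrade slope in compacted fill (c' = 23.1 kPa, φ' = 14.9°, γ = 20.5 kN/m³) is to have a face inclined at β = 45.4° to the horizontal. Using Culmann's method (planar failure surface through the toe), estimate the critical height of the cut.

H_c = 22.41 m

Culmann's analysis gives the critical failure plane at α_cr = (β + φ')/2 = (45.4 + 14.9)/2 = 30.1°, and the critical height
H_c = (4c'/γ) · sinβ cosφ' / [1 − cos(β − φ')]
    = (4·23.1/20.5) · sin45.4°·cos14.9° / [1 − cos(30.5°)]
    = 4.507 · 0.7120·0.9664 / [1 − 0.8616]
    = 4.507 · 0.6881 / 0.1384
    = 22.41 m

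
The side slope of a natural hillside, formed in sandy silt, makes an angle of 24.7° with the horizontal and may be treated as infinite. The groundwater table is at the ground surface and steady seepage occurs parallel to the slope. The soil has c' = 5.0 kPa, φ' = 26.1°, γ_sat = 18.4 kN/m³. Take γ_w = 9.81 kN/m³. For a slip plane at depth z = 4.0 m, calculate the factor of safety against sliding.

FS = 0.68

With seepage parallel to the slope and the water table at the surface, the effective normal stress on the slip plane uses the buoyant unit weight γ' = γ_sat − γ_w while the driving shear stress uses γ_sat:
FS = [c' + γ' z cos²β tanφ'] / [γ_sat z sinβ cosβ]
γ' = 18.4 − 9.81 = 8.59 kN/m³
Numerator = 5.0 + 8.59·4.0·cos²24.7°·tan26.1° = 5.0 + 8.59·4.0·0.8254·0.4899 = 18.894 kPa
Denominator = 18.4·4.0·sin24.7°·cos24.7° = 18.4·4.0·0.4179·0.9085 = 27.941 kPa
FS = 18.894 / 27.941 = 0.676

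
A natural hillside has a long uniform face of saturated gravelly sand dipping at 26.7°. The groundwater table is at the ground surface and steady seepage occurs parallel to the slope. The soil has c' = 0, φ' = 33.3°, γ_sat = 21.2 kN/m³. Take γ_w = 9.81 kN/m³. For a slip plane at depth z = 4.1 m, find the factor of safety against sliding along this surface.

With seepage parallel to the slope and the water table at the surface, the effective normal stress on the slip plane uses the buoyant unit weight γ' = γ_sat − γ_w while the driving shear stress uses γ_sat:
FS = [c' + γ' z cos²β tanφ'] / [γ_sat z sinβ cosβ]
(For c' = 0 this reduces to FS = (γ'/γ_sat)·tanφ'/tanβ.)
γ' = 21.2 − 9.81 = 11.39 kN/m³
Numerator = 0.0 + 11.39·4.1·cos²26.7°·tan33.3° = 0.0 + 11.39·4.1·0.7981·0.6569 = 24.483 kPa
Denominator = 21.2·4.1·sin26.7°·cos26.7° = 21.2·4.1·0.4493·0.8934 = 34.890 kPa
FS = 24.483 / 34.890 = 0.702

FS = 0.70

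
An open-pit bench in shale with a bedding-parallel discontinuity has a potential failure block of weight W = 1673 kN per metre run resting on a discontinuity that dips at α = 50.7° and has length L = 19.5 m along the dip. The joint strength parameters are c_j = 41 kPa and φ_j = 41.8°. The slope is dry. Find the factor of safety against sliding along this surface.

Resolving the block weight along and normal to the plane and applying the Mohr–Coulomb strength on the joint:
N' = W cosα = 1673·cos50.7° = 1059.6 kN/m
Driving force T = W sinα = 1673·sin50.7° = 1294.6 kN/m
Resisting force R = c_j·L + N'·tanφ_j = 41·19.5 + 1059.6·tan41.8° = 799.5 + 947.4 = 1746.9 kN/m
FS = R / T = 1746.9 / 1294.6 = 1.349

FS = 1.35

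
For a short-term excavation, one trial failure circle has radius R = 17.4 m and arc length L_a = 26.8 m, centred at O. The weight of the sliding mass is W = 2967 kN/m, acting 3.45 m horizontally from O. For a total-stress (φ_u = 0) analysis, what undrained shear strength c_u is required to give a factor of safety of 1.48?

c_u = 32.5 kPa

FS = c_u·L_a·R / (W·d), so c_u = FS·W·d / (L_a·R).
c_u = 1.48·2967·3.45 / (26.80·17.4) = 15149.5 / 466.32 = 32.49 kPa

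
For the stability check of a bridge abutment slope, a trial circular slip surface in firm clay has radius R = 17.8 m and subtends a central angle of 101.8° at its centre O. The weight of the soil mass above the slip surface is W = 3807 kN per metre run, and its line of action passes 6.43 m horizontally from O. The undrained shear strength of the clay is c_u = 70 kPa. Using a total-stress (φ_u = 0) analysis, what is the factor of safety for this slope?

Taking moments about the centre O, the resisting moment is provided by the undrained shear strength acting along the arc:
Arc length L_a = R·θ = 17.8·(101.8°·π/180) = 17.8·1.7767 = 31.63 m
M_R = c_u·L_a·R = 70·31.63·17.8 = 39406.1 kN·m/m
M_D = W·d = 3807·6.43 = 24479.0 kN·m/m
FS = M_R / M_D = 39406.1 / 24479.0 = 1.610

FS = 1.61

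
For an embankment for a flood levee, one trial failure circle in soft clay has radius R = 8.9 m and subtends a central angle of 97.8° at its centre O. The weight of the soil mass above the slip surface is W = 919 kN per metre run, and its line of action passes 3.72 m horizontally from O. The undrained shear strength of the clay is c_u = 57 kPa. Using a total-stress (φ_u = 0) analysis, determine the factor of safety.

Taking moments about the centre O, the resisting moment is provided by the undrained shear strength acting along the arc:
Arc length L_a = R·θ = 8.9·(97.8°·π/180) = 8.9·1.7069 = 15.19 m
M_R = c_u·L_a·R = 57·15.19·8.9 = 7706.7 kN·m/m
M_D = W·d = 919·3.72 = 3418.7 kN·m/m
FS = M_R / M_D = 7706.7 / 3418.7 = 2.254

FS = 2.25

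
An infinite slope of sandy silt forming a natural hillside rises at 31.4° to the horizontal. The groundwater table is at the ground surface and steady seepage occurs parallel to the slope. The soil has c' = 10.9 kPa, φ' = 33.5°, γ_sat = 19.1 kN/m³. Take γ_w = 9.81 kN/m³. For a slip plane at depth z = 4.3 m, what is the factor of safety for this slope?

With seepage parallel to the slope and the water table at the surface, the effective normal stress on the slip plane uses the buoyant unit weight γ' = γ_sat − γ_w while the driving shear stress uses γ_sat:
FS = [c' + γ' z cos²β tanφ'] / [γ_sat z sinβ cosβ]
γ' = 19.1 − 9.81 = 9.29 kN/m³
Numerator = 10.9 + 9.29·4.3·cos²31.4°·tan33.5° = 10.9 + 9.29·4.3·0.7285·0.6619 = 30.163 kPa
Denominator = 19.1·4.3·sin31.4°·cos31.4° = 19.1·4.3·0.5210·0.8536 = 36.524 kPa
FS = 30.163 / 36.524 = 0.826

FS = 0.83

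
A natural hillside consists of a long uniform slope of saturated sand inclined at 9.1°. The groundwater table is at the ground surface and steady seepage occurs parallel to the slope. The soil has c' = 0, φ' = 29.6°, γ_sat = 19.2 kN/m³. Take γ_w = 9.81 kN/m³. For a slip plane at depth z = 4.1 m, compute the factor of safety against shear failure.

FS = 1.73

With seepage parallel to the slope and the water table at the surface, the effective normal stress on the slip plane uses the buoyant unit weight γ' = γ_sat − γ_w while the driving shear stress uses γ_sat:
FS = [c' + γ' z cos²β tanφ'] / [γ_sat z sinβ cosβ]
(For c' = 0 this reduces to FS = (γ'/γ_sat)·tanφ'/tanβ.)
γ' = 19.2 − 9.81 = 9.39 kN/m³
Numerator = 0.0 + 9.39·4.1·cos²9.1°·tan29.6° = 0.0 + 9.39·4.1·0.9750·0.5681 = 21.323 kPa
Denominator = 19.2·4.1·sin9.1°·cos9.1° = 19.2·4.1·0.1582·0.9874 = 12.294 kPa
FS = 21.323 / 12.294 = 1.735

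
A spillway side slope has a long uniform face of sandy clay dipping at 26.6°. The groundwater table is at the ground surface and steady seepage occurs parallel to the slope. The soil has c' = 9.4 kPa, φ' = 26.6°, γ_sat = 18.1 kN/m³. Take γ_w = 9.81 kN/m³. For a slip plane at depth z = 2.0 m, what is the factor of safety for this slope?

With seepage parallel to the slope and the water table at the surface, the effective normal stress on the slip plane uses the buoyant unit weight γ' = γ_sat − γ_w while the driving shear stress uses γ_sat:
FS = [c' + γ' z cos²β tanφ'] / [γ_sat z sinβ cosβ]
γ' = 18.1 − 9.81 = 8.29 kN/m³
Numerator = 9.4 + 8.29·2.0·cos²26.6°·tan26.6° = 9.4 + 8.29·2.0·0.7995·0.5008 = 16.038 kPa
Denominator = 18.1·2.0·sin26.6°·cos26.6° = 18.1·2.0·0.4478·0.8942 = 14.493 kPa
FS = 16.038 / 14.493 = 1.107

FS = 1.11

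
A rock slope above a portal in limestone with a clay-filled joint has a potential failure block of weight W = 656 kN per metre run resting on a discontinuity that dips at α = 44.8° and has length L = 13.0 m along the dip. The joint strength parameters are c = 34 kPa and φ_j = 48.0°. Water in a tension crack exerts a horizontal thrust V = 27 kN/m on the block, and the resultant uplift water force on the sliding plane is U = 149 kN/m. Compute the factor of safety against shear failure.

Resolving the block weight along and normal to the plane and applying the Mohr–Coulomb strength on the joint:
N' = W cosα − U − V sinα = 656·cos44.8° − 149 − 27·sin44.8° = 297.5 kN/m
Driving force T = W sinα + V cosα = 656·sin44.8° + 27·cos44.8° = 481.4 kN/m
Resisting force R = c·L + N'·tanφ_j = 34·13.0 + 297.5·tan48.0° = 442.0 + 330.4 = 772.4 kN/m
FS = R / T = 772.4 / 481.4 = 1.604

FS = 1.60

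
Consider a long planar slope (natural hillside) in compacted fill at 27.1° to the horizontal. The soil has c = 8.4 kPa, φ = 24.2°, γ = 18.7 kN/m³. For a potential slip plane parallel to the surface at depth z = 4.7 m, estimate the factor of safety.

For an infinite slope with a slip plane parallel to the surface (no pore pressure): FS = [c + γz cos²β tanφ] / [γz sinβ cosβ].
γz = 18.7·4.7 = 87.89 kN/m²
Numerator = 8.4 + 87.89·cos²27.1°·tan24.2° = 8.4 + 87.89·0.7925·0.4494 = 39.702 kPa
Denominator = 87.89·sin27.1°·cos27.1° = 87.89·0.4555·0.8902 = 35.642 kPa
FS = 39.702 / 35.642 = 1.114

FS = 1.11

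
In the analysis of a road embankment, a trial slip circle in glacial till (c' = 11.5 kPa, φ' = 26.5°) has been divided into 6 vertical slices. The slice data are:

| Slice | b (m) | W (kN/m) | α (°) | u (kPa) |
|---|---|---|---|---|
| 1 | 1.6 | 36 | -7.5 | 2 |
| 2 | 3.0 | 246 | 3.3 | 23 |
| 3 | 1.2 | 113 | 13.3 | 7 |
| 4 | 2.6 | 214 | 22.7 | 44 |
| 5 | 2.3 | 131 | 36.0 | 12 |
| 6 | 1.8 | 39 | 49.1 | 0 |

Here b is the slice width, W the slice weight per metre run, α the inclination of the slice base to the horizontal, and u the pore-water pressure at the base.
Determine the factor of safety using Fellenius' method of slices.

FS = 1.80

Ordinary method of slices: FS = Σ[c'·Δl_i + (W_i cosα_i − u_i·Δl_i)·tanφ'] / Σ W_i sinα_i, with Δl_i = b_i / cosα_i.
Slice 1: Δl = 1.6/cos(-7.5°) = 1.614 m; N'_1 = 36·cos(-7.5°) − 2·1.614 = 32.5; c'Δl = 18.56; W sinα = -4.7
Slice 2: Δl = 3.0/cos3.3° = 3.005 m; N'_2 = 246·cos3.3° − 23·3.005 = 176.5; c'Δl = 34.56; W sinα = 14.2
Slice 3: Δl = 1.2/cos13.3° = 1.233 m; N'_3 = 113·cos13.3° − 7·1.233 = 101.3; c'Δl = 14.18; W sinα = 26.0
Slice 4: Δl = 2.6/cos22.7° = 2.818 m; N'_4 = 214·cos22.7° − 44·2.818 = 73.4; c'Δl = 32.41; W sinα = 82.6
Slice 5: Δl = 2.3/cos36.0° = 2.843 m; N'_5 = 131·cos36.0° − 12·2.843 = 71.9; c'Δl = 32.69; W sinα = 77.0
Slice 6: Δl = 1.8/cos49.1° = 2.749 m; N'_6 = 39·cos49.1° − 0·2.749 = 25.5; c'Δl = 31.62; W sinα = 29.5
Σc'Δl = 164.0 kN/m; ΣN' = 481.1 kN/m; ΣW sinα = 224.5 kN/m
Resisting = 164.0 + 481.1·tan26.5° = 164.0 + 239.9 = 403.9 kN/m
FS = 403.9 / 224.5 = 1.799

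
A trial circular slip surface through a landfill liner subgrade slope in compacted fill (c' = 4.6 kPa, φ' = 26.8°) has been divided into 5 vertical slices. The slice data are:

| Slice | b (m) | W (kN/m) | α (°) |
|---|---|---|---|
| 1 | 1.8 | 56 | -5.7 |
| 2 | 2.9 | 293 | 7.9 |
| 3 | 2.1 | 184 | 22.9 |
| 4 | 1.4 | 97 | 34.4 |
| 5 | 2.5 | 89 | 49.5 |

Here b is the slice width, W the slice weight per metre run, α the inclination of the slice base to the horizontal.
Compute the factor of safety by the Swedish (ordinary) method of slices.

Ordinary method of slices: FS = Σ[c'·Δl_i + (W_i cosα_i)·tanφ'] / Σ W_i sinα_i, with Δl_i = b_i / cosα_i.
Slice 1: Δl = 1.8/cos(-5.7°) = 1.809 m; N'_1 = 56·cos(-5.7°) = 55.7; c'Δl = 8.32; W sinα = -5.6
Slice 2: Δl = 2.9/cos7.9° = 2.928 m; N'_2 = 293·cos7.9° = 290.2; c'Δl = 13.47; W sinα = 40.3
Slice 3: Δl = 2.1/cos22.9° = 2.280 m; N'_3 = 184·cos22.9° = 169.5; c'Δl = 10.49; W sinα = 71.6
Slice 4: Δl = 1.4/cos34.4° = 1.697 m; N'_4 = 97·cos34.4° = 80.0; c'Δl = 7.80; W sinα = 54.8
Slice 5: Δl = 2.5/cos49.5° = 3.849 m; N'_5 = 89·cos49.5° = 57.8; c'Δl = 17.71; W sinα = 67.7
Σc'Δl = 57.8 kN/m; ΣN' = 653.3 kN/m; ΣW sinα = 228.8 kN/m
Resisting = 57.8 + 653.3·tan26.8° = 57.8 + 330.0 = 387.8 kN/m
FS = 387.8 / 228.8 = 1.695

FS = 1.69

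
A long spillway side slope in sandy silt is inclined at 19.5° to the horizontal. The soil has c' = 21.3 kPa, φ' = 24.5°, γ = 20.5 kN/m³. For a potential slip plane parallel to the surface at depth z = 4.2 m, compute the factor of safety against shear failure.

FS = 2.07

For an infinite slope with a slip plane parallel to the surface (no pore pressure): FS = [c' + γz cos²β tanφ'] / [γz sinβ cosβ].
γz = 20.5·4.2 = 86.10 kN/m²
Numerator = 21.3 + 86.10·cos²19.5°·tan24.5° = 21.3 + 86.10·0.8886·0.4557 = 56.166 kPa
Denominator = 86.10·sin19.5°·cos19.5° = 86.10·0.3338·0.9426 = 27.092 kPa
FS = 56.166 / 27.092 = 2.073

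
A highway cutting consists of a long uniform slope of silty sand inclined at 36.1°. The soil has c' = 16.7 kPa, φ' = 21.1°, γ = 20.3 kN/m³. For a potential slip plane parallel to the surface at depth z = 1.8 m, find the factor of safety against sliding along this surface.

FS = 1.49

For an infinite slope with a slip plane parallel to the surface (no pore pressure): FS = [c' + γz cos²β tanφ'] / [γz sinβ cosβ].
γz = 20.3·1.8 = 36.54 kN/m²
Numerator = 16.7 + 36.54·cos²36.1°·tan21.1° = 16.7 + 36.54·0.6528·0.3859 = 25.905 kPa
Denominator = 36.54·sin36.1°·cos36.1° = 36.54·0.5892·0.8080 = 17.395 kPa
FS = 25.905 / 17.395 = 1.489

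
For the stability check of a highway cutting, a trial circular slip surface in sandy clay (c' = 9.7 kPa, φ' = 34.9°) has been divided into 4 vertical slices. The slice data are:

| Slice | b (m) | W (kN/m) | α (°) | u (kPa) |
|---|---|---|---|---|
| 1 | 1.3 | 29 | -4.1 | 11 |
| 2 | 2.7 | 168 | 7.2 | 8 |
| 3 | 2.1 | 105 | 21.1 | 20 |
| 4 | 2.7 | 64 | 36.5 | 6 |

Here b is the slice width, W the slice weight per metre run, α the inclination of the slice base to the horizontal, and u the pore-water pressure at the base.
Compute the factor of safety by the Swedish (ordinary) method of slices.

FS = 2.78

Ordinary method of slices: FS = Σ[c'·Δl_i + (W_i cosα_i − u_i·Δl_i)·tanφ'] / Σ W_i sinα_i, with Δl_i = b_i / cosα_i.
Slice 1: Δl = 1.3/cos(-4.1°) = 1.303 m; N'_1 = 29·cos(-4.1°) − 11·1.303 = 14.6; c'Δl = 12.64; W sinα = -2.1
Slice 2: Δl = 2.7/cos7.2° = 2.721 m; N'_2 = 168·cos7.2° − 8·2.721 = 144.9; c'Δl = 26.40; W sinα = 21.1
Slice 3: Δl = 2.1/cos21.1° = 2.251 m; N'_3 = 105·cos21.1° − 20·2.251 = 52.9; c'Δl = 21.83; W sinα = 37.8
Slice 4: Δl = 2.7/cos36.5° = 3.359 m; N'_4 = 64·cos36.5° − 6·3.359 = 31.3; c'Δl = 32.58; W sinα = 38.1
Σc'Δl = 93.5 kN/m; ΣN' = 243.7 kN/m; ΣW sinα = 94.9 kN/m
Resisting = 93.5 + 243.7·tan34.9° = 93.5 + 170.0 = 263.5 kN/m
FS = 263.5 / 94.9 = 2.778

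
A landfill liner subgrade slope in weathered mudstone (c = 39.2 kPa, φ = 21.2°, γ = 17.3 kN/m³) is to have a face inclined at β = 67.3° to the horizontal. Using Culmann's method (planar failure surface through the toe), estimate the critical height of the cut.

Culmann's analysis gives the critical failure plane at α_cr = (β + φ)/2 = (67.3 + 21.2)/2 = 44.2°, and the critical height
H_c = (4c/γ) · sinβ cosφ / [1 − cos(β − φ)]
    = (4·39.2/17.3) · sin67.3°·cos21.2° / [1 − cos(46.1°)]
    = 9.064 · 0.9225·0.9323 / [1 − 0.6934]
    = 9.064 · 0.8601 / 0.3066
    = 25.43 m

H_c = 25.43 m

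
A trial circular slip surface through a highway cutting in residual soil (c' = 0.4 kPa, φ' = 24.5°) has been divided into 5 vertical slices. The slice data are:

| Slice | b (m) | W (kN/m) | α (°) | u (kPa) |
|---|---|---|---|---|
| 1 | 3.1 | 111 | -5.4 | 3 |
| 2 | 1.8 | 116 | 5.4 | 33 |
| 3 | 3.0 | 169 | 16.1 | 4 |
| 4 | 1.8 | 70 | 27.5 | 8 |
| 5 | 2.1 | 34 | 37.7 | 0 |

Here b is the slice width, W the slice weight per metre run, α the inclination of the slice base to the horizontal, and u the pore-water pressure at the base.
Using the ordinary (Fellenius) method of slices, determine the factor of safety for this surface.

FS = 1.77

Ordinary method of slices: FS = Σ[c'·Δl_i + (W_i cosα_i − u_i·Δl_i)·tanφ'] / Σ W_i sinα_i, with Δl_i = b_i / cosα_i.
Slice 1: Δl = 3.1/cos(-5.4°) = 3.114 m; N'_1 = 111·cos(-5.4°) − 3·3.114 = 101.2; c'Δl = 1.25; W sinα = -10.4
Slice 2: Δl = 1.8/cos5.4° = 1.808 m; N'_2 = 116·cos5.4° − 33·1.808 = 55.8; c'Δl = 0.72; W sinα = 10.9
Slice 3: Δl = 3.0/cos16.1° = 3.122 m; N'_3 = 169·cos16.1° − 4·3.122 = 149.9; c'Δl = 1.25; W sinα = 46.9
Slice 4: Δl = 1.8/cos27.5° = 2.029 m; N'_4 = 70·cos27.5° − 8·2.029 = 45.9; c'Δl = 0.81; W sinα = 32.3
Slice 5: Δl = 2.1/cos37.7° = 2.654 m; N'_5 = 34·cos37.7° − 0·2.654 = 26.9; c'Δl = 1.06; W sinα = 20.8
Σc'Δl = 5.1 kN/m; ΣN' = 379.6 kN/m; ΣW sinα = 100.5 kN/m
Resisting = 5.1 + 379.6·tan24.5° = 5.1 + 173.0 = 178.1 kN/m
FS = 178.1 / 100.5 = 1.773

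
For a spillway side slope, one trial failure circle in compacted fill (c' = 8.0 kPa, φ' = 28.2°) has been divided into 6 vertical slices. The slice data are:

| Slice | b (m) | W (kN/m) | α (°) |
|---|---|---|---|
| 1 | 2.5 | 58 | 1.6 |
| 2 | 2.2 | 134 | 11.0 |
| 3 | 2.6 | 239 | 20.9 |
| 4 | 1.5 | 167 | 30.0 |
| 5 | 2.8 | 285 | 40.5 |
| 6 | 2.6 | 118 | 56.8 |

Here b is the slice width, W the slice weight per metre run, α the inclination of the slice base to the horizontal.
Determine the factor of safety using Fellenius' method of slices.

Ordinary method of slices: FS = Σ[c'·Δl_i + (W_i cosα_i)·tanφ'] / Σ W_i sinα_i, with Δl_i = b_i / cosα_i.
Slice 1: Δl = 2.5/cos1.6° = 2.501 m; N'_1 = 58·cos1.6° = 58.0; c'Δl = 20.01; W sinα = 1.6
Slice 2: Δl = 2.2/cos11.0° = 2.241 m; N'_2 = 134·cos11.0° = 131.5; c'Δl = 17.93; W sinα = 25.6
Slice 3: Δl = 2.6/cos20.9° = 2.783 m; N'_3 = 239·cos20.9° = 223.3; c'Δl = 22.26; W sinα = 85.3
Slice 4: Δl = 1.5/cos30.0° = 1.732 m; N'_4 = 167·cos30.0° = 144.6; c'Δl = 13.86; W sinα = 83.5
Slice 5: Δl = 2.8/cos40.5° = 3.682 m; N'_5 = 285·cos40.5° = 216.7; c'Δl = 29.46; W sinα = 185.1
Slice 6: Δl = 2.6/cos56.8° = 4.748 m; N'_6 = 118·cos56.8° = 64.6; c'Δl = 37.99; W sinα = 98.7
Σc'Δl = 141.5 kN/m; ΣN' = 838.7 kN/m; ΣW sinα = 479.8 kN/m
Resisting = 141.5 + 838.7·tan28.2° = 141.5 + 449.7 = 591.2 kN/m
FS = 591.2 / 479.8 = 1.232

FS = 1.23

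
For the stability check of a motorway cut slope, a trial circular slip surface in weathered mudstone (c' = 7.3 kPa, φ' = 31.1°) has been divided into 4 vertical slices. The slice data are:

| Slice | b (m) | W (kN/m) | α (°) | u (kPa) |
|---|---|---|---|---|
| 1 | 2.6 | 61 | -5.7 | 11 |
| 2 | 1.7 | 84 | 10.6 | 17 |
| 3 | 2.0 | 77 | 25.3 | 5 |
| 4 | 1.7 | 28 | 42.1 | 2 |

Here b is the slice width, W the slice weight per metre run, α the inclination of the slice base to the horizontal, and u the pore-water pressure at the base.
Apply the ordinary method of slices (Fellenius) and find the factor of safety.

FS = 2.64

Ordinary method of slices: FS = Σ[c'·Δl_i + (W_i cosα_i − u_i·Δl_i)·tanφ'] / Σ W_i sinα_i, with Δl_i = b_i / cosα_i.
Slice 1: Δl = 2.6/cos(-5.7°) = 2.613 m; N'_1 = 61·cos(-5.7°) − 11·2.613 = 32.0; c'Δl = 19.07; W sinα = -6.1
Slice 2: Δl = 1.7/cos10.6° = 1.730 m; N'_2 = 84·cos10.6° − 17·1.730 = 53.2; c'Δl = 12.63; W sinα = 15.5
Slice 3: Δl = 2.0/cos25.3° = 2.212 m; N'_3 = 77·cos25.3° − 5·2.212 = 58.6; c'Δl = 16.15; W sinα = 32.9
Slice 4: Δl = 1.7/cos42.1° = 2.291 m; N'_4 = 28·cos42.1° − 2·2.291 = 16.2; c'Δl = 16.73; W sinα = 18.8
Σc'Δl = 64.6 kN/m; ΣN' = 159.9 kN/m; ΣW sinα = 61.1 kN/m
Resisting = 64.6 + 159.9·tan31.1° = 64.6 + 96.4 = 161.0 kN/m
FS = 161.0 / 61.1 = 2.636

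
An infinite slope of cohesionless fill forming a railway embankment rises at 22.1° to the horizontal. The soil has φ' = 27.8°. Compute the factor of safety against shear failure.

FS = 1.30

For a dry cohesionless infinite slope the factor of safety is FS = tanφ' / tanβ.
FS = tan27.8° / tan22.1° = 0.5272 / 0.4061 = 1.298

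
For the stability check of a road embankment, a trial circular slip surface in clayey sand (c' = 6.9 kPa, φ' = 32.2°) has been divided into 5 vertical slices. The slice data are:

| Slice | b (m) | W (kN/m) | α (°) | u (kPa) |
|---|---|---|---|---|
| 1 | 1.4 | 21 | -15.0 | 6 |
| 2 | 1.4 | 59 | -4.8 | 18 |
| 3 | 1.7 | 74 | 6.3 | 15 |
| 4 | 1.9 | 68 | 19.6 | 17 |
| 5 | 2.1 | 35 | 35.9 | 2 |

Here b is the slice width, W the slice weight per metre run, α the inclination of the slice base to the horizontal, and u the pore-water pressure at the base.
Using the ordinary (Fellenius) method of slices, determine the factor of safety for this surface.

Ordinary method of slices: FS = Σ[c'·Δl_i + (W_i cosα_i − u_i·Δl_i)·tanφ'] / Σ W_i sinα_i, with Δl_i = b_i / cosα_i.
Slice 1: Δl = 1.4/cos(-15.0°) = 1.449 m; N'_1 = 21·cos(-15.0°) − 6·1.449 = 11.6; c'Δl = 10.00; W sinα = -5.4
Slice 2: Δl = 1.4/cos(-4.8°) = 1.405 m; N'_2 = 59·cos(-4.8°) − 18·1.405 = 33.5; c'Δl = 9.69; W sinα = -4.9
Slice 3: Δl = 1.7/cos6.3° = 1.710 m; N'_3 = 74·cos6.3° − 15·1.710 = 47.9; c'Δl = 11.80; W sinα = 8.1
Slice 4: Δl = 1.9/cos19.6° = 2.017 m; N'_4 = 68·cos19.6° − 17·2.017 = 29.8; c'Δl = 13.92; W sinα = 22.8
Slice 5: Δl = 2.1/cos35.9° = 2.592 m; N'_5 = 35·cos35.9° − 2·2.592 = 23.2; c'Δl = 17.89; W sinα = 20.5
Σc'Δl = 63.3 kN/m; ΣN' = 145.9 kN/m; ΣW sinα = 41.1 kN/m
Resisting = 63.3 + 145.9·tan32.2° = 63.3 + 91.9 = 155.2 kN/m
FS = 155.2 / 41.1 = 3.778

FS = 3.78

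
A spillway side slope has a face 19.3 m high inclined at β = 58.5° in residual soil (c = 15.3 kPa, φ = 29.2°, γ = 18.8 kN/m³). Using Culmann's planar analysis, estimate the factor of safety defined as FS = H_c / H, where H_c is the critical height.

FS = 0.98

H_c = (4c/γ) · sinβ cosφ / [1 − cos(β − φ)]
    = (4·15.3/18.8) · sin58.5°·cos29.2° / [1 − cos29.3°]
    = 3.255 · 0.7443 / 0.1279 = 18.94 m
FS = H_c / H = 18.94 / 19.3 = 0.981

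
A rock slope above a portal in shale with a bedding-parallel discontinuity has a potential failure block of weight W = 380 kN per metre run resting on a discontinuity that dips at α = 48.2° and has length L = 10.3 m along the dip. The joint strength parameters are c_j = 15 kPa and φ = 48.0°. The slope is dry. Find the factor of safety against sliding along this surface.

Resolving the block weight along and normal to the plane and applying the Mohr–Coulomb strength on the joint:
N' = W cosα = 380·cos48.2° = 253.3 kN/m
Driving force T = W sinα = 380·sin48.2° = 283.3 kN/m
Resisting force R = c_j·L + N'·tanφ = 15·10.3 + 253.3·tan48.0° = 154.5 + 281.3 = 435.8 kN/m
FS = R / T = 435.8 / 283.3 = 1.538

FS = 1.54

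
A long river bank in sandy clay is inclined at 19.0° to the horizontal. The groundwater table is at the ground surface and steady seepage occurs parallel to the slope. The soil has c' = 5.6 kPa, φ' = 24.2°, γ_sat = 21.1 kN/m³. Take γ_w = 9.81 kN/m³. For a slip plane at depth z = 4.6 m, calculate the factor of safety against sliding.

With seepage parallel to the slope and the water table at the surface, the effective normal stress on the slip plane uses the buoyant unit weight γ' = γ_sat − γ_w while the driving shear stress uses γ_sat:
FS = [c' + γ' z cos²β tanφ'] / [γ_sat z sinβ cosβ]
γ' = 21.1 − 9.81 = 11.29 kN/m³
Numerator = 5.6 + 11.29·4.6·cos²19.0°·tan24.2° = 5.6 + 11.29·4.6·0.8940·0.4494 = 26.466 kPa
Denominator = 21.1·4.6·sin19.0°·cos19.0° = 21.1·4.6·0.3256·0.9455 = 29.878 kPa
FS = 26.466 / 29.878 = 0.886

FS = 0.89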